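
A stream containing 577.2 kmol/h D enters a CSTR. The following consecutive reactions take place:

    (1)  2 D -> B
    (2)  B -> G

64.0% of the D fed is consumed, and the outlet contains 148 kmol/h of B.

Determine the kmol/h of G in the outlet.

Conversion of D: D consumed = 2ξ₁ = 0.64 × 577.2 → ξ₁ = 184.7 kmol/h.
B balance: n_B = 0 + 1ξ₁ − 1ξ₂ = 148 → ξ₂ = (1·184.7 − 148)/1 = 36.7 kmol/h.
Outlet amounts (n = n₀ + Σ ν·ξ):
  D: 577.2 − 2(184.7) = 207.8
  B: 0 + 1(184.7) − 1(36.7) = 148
  G: 0 + 1(36.7) = 36.7

36.7 kmol/h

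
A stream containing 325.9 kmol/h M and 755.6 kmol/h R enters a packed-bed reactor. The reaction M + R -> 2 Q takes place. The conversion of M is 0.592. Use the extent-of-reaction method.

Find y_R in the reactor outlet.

0.52

M reacted = 0.592 × 325.9 = 192.9 kmol/h; ν_M = −1, so ξ = 192.9/1 = 192.9 kmol/h.
Outlet amounts (n = n₀ + ν ξ):
  M: 325.9 − 1(192.9) = 133
  R: 755.6 − 1(192.9) = 562.7
  Q: 0 + 2(192.9) = 385.9
Total out = 1082 kmol/h; y_R = 562.7 / 1082 = 0.5203.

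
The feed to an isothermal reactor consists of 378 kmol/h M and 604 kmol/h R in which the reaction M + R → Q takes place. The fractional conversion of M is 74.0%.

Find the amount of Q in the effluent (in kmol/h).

M reacted = 0.74 × 378 = 279.7 kmol/h; ν_M = −1, so ξ = 279.7/1 = 279.7 kmol/h.
Outlet amounts (n = n₀ + ν ξ):
  M: 378 − 1(279.7) = 98.28
  R: 604 − 1(279.7) = 324.3
  Q: 0 + 1(279.7) = 279.7

280 kmol/h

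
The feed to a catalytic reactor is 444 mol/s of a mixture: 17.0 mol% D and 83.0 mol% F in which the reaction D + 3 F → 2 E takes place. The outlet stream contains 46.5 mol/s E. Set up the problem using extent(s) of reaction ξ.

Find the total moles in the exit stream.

For E: n = n₀ + 2ξ → 46.5 = 0 + 2ξ, giving ξ = 23.25 mol/s.
Outlet amounts (n = n₀ + ν ξ):
  D: 75.48 − 1(23.25) = 52.23
  F: 368.5 − 3(23.25) = 298.8
  E: 0 + 2(23.25) = 46.5
Total out = 52.23 + 298.8 + 46.5 = 397.5 mol/s.

398 mol/s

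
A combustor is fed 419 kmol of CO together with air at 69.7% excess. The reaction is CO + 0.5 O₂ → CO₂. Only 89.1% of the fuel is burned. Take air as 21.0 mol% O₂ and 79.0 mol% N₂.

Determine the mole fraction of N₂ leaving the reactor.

Stoichiometric O₂ = 0.5 × 419 = 209.5 kmol; O₂ fed = 209.5 × 1.697 = 355.5 kmol.
N₂ fed = 355.5 × 79/21 = 1337 kmol.
Fuel reacted = 0.891 × 419 → ξ = 373.3 kmol.
Outlet (n = n₀ + ν ξ):
  CO: 419 − 1(373.3) = 45.67
  O₂: 355.5 − 0.5(373.3) = 168.9
  N₂: 1337 (inert)
  CO₂: 0 + 1(373.3) = 373.3
Total out = 1925 kmol; y_N₂ = 1337 / 1925 = 0.6947.

0.695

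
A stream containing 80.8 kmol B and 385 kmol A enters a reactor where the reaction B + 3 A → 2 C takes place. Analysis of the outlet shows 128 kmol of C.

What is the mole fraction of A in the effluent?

For C: n = n₀ + 2ξ → 128 = 0 + 2ξ, giving ξ = 64 kmol.
Outlet amounts (n = n₀ + ν ξ):
  B: 80.8 − 1(64) = 16.8
  A: 385 − 3(64) = 193
  C: 0 + 2(64) = 128
Total out = 337.8 kmol; y_A = 193 / 337.8 = 0.5713.

0.571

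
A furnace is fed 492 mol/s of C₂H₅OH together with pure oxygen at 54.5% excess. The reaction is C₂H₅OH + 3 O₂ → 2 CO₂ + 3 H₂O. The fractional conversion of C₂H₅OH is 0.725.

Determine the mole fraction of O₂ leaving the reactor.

Stoichiometric O₂ = 3 × 492 = 1476 mol/s; O₂ fed = 1476 × 1.545 = 2280 mol/s.
Fuel reacted = 0.725 × 492 → ξ = 356.7 mol/s.
Outlet (n = n₀ + ν ξ):
  C₂H₅OH: 492 − 1(356.7) = 135.3
  O₂: 2280 − 3(356.7) = 1210
  CO₂: 0 + 2(356.7) = 713.4
  H₂O: 0 + 3(356.7) = 1070
Total out = 3129 mol/s; y_O₂ = 1210 / 3129 = 0.3868.

0.387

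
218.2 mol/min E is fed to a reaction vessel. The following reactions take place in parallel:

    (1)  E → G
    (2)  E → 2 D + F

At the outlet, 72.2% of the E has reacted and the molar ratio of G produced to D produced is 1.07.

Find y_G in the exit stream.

0.337

Conversion of E: E consumed = 0.722 × 218.2 = 157.5 mol/min = 1ξ₁ + 1ξ₂.
Selectivity: 1ξ₁ / (2ξ₂) = 1.07 → ξ₁ = 2.14 ξ₂.
Substitute: (1·2.14 + 1) ξ₂ = 157.5 → ξ₂ = 50.17 mol/min, ξ₁ = 107.4 mol/min.
Outlet amounts (n = n₀ + Σ ν·ξ):
  E: 218.2 − 1(107.4) − 1(50.17) = 60.66
  G: 0 + 1(107.4) = 107.4
  D: 0 + 2(50.17) = 100.3
  F: 0 + 1(50.17) = 50.17
Total out = 318.5 mol/min; y_G = 107.4 / 318.5 = 0.3371.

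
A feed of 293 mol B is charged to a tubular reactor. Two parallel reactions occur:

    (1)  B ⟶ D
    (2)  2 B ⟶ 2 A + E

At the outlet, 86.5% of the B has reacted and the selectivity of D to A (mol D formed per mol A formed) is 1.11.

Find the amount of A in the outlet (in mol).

Conversion of B: B consumed = 0.865 × 293 = 253.4 mol = 1ξ₁ + 2ξ₂.
Selectivity: 1ξ₁ / (2ξ₂) = 1.11 → ξ₁ = 2.22 ξ₂.
Substitute: (1·2.22 + 2) ξ₂ = 253.4 → ξ₂ = 60.06 mol, ξ₁ = 133.3 mol.
Outlet amounts (n = n₀ + Σ ν·ξ):
  B: 293 − 1(133.3) − 2(60.06) = 39.56
  D: 0 + 1(133.3) = 133.3
  A: 0 + 2(60.06) = 120.1
  E: 0 + 1(60.06) = 60.06

120 mol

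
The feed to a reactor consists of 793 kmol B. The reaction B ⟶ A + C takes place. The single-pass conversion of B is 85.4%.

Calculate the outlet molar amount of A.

677 kmol

B reacted = 0.854 × 793 = 677.2 kmol; ν_B = −1, so ξ = 677.2/1 = 677.2 kmol.
Outlet amounts (n = n₀ + ν ξ):
  B: 793 − 1(677.2) = 115.8
  A: 0 + 1(677.2) = 677.2
  C: 0 + 1(677.2) = 677.2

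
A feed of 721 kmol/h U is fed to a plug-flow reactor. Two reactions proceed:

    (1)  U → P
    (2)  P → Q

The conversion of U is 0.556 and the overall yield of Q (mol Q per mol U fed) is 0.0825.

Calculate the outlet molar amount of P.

Conversion of U: U consumed = 1ξ₁ = 0.556 × 721 → ξ₁ = 400.9 kmol/h.
Yield of Q: 1ξ₂ / 721 = 0.0825 → ξ₂ = 59.48 kmol/h.
Outlet amounts (n = n₀ + Σ ν·ξ):
  U: 721 − 1(400.9) = 320.1
  P: 0 + 1(400.9) − 1(59.48) = 341.4
  Q: 0 + 1(59.48) = 59.48

341 kmol/h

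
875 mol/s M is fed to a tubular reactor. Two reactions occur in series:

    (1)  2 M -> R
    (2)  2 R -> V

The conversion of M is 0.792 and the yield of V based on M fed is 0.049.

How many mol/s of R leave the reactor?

261 mol/s

Conversion of M: M consumed = 2ξ₁ = 0.792 × 875 → ξ₁ = 346.5 mol/s.
Yield of V: 1ξ₂ / 875 = 0.049 → ξ₂ = 42.88 mol/s.
Outlet amounts (n = n₀ + Σ ν·ξ):
  M: 875 − 2(346.5) = 182
  R: 0 + 1(346.5) − 2(42.88) = 260.8
  V: 0 + 1(42.88) = 42.88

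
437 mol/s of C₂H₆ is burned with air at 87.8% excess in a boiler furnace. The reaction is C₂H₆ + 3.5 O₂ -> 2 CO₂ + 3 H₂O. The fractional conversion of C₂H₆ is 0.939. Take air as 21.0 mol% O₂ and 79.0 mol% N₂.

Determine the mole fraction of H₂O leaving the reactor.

Stoichiometric O₂ = 3.5 × 437 = 1530 mol/s; O₂ fed = 1530 × 1.878 = 2872 mol/s.
N₂ fed = 2872 × 79/21 = 10810 mol/s.
Fuel reacted = 0.939 × 437 → ξ = 410.3 mol/s.
Outlet (n = n₀ + ν ξ):
  C₂H₆: 437 − 1(410.3) = 26.66
  O₂: 2872 − 3.5(410.3) = 1436
  N₂: 10810 (inert)
  CO₂: 0 + 2(410.3) = 820.7
  H₂O: 0 + 3(410.3) = 1231
Total out = 14320 mol/s; y_H₂O = 1231 / 14320 = 0.08596.

0.086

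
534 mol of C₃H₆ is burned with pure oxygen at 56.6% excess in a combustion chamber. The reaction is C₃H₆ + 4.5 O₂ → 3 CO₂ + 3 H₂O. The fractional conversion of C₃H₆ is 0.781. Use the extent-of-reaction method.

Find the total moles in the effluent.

4510 mol

Stoichiometric O₂ = 4.5 × 534 = 2403 mol; O₂ fed = 2403 × 1.566 = 3763 mol.
Fuel reacted = 0.781 × 534 → ξ = 417.1 mol.
Outlet (n = n₀ + ν ξ):
  C₃H₆: 534 − 1(417.1) = 116.9
  O₂: 3763 − 4.5(417.1) = 1886
  CO₂: 0 + 3(417.1) = 1251
  H₂O: 0 + 3(417.1) = 1251
Total out = 116.9 + 1886 + 1251 + 1251 = 4506 mol.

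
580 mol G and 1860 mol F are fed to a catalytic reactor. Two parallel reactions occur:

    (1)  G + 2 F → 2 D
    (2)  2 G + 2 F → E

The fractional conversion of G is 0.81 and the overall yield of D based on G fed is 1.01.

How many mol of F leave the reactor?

Yield of D: 2ξ₁ / 580 = 1.01 → ξ₁ = 292.9 mol.
Conversion of G: 1ξ₁ + 2ξ₂ = 0.81 × 580 = 469.8 → ξ₂ = 88.45 mol.
Outlet amounts (n = n₀ + Σ ν·ξ):
  G: 580 − 1(292.9) − 2(88.45) = 110.2
  F: 1860 − 2(292.9) − 2(88.45) = 1097
  D: 0 + 2(292.9) = 585.8
  E: 0 + 1(88.45) = 88.45

1100 mol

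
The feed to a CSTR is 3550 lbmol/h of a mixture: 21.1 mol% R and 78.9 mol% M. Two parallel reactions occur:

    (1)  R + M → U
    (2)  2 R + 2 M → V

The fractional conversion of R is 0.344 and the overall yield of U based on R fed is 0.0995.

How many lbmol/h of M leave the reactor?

Yield of U: 1ξ₁ / 749 = 0.0995 → ξ₁ = 74.53 lbmol/h.
Conversion of R: 1ξ₁ + 2ξ₂ = 0.344 × 749 = 257.7 → ξ₂ = 91.57 lbmol/h.
Outlet amounts (n = n₀ + Σ ν·ξ):
  R: 749 − 1(74.53) − 2(91.57) = 491.4
  M: 2801 − 1(74.53) − 2(91.57) = 2543
  U: 0 + 1(74.53) = 74.53
  V: 0 + 1(91.57) = 91.57

2540 lbmol/h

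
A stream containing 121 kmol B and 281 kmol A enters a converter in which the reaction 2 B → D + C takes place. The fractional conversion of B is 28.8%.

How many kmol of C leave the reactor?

17.4 kmol

B reacted = 0.288 × 121 = 34.85 kmol; ν_B = −2, so ξ = 34.85/2 = 17.42 kmol.
Outlet amounts (n = n₀ + ν ξ):
  B: 121 − 2(17.42) = 86.15
  D: 0 + 1(17.42) = 17.42
  C: 0 + 1(17.42) = 17.42
  A: 281 (inert)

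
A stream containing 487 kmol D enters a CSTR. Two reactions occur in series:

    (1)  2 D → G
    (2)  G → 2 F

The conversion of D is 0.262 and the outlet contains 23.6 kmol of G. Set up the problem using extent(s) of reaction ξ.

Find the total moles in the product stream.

Conversion of D: D consumed = 2ξ₁ = 0.262 × 487 → ξ₁ = 63.8 kmol.
G balance: n_G = 0 + 1ξ₁ − 1ξ₂ = 23.6 → ξ₂ = (1·63.8 − 23.6)/1 = 40.2 kmol.
Outlet amounts (n = n₀ + Σ ν·ξ):
  D: 487 − 2(63.8) = 359.4
  G: 0 + 1(63.8) − 1(40.2) = 23.6
  F: 0 + 2(40.2) = 80.39
Total out = 359.4 + 23.6 + 80.39 = 463.4 kmol.

463 kmol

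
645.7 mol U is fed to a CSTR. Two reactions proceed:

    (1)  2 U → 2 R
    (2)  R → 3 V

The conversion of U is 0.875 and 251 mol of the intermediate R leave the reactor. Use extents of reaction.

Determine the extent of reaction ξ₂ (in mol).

ξ₂ = 314 mol

Conversion of U: U consumed = 2ξ₁ = 0.875 × 645.7 → ξ₁ = 282.5 mol.
R balance: n_R = 0 + 2ξ₁ − 1ξ₂ = 251 → ξ₂ = (2·282.5 − 251)/1 = 314 mol.
Outlet amounts (n = n₀ + Σ ν·ξ):
  U: 645.7 − 2(282.5) = 80.71
  R: 0 + 2(282.5) − 1(314) = 251
  V: 0 + 3(314) = 942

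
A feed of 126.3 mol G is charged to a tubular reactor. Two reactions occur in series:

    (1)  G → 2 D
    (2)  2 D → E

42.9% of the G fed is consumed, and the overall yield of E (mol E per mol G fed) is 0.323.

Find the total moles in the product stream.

140 mol

Conversion of G: G consumed = 1ξ₁ = 0.429 × 126.3 → ξ₁ = 54.18 mol.
Yield of E: 1ξ₂ / 126.3 = 0.323 → ξ₂ = 40.79 mol.
Outlet amounts (n = n₀ + Σ ν·ξ):
  G: 126.3 − 1(54.18) = 72.12
  D: 0 + 2(54.18) − 2(40.79) = 26.78
  E: 0 + 1(40.79) = 40.79
Total out = 72.12 + 26.78 + 40.79 = 139.7 mol.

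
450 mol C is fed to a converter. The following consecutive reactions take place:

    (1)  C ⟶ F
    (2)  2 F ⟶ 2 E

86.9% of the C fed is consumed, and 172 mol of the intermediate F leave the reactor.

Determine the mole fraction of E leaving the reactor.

Conversion of C: C consumed = 1ξ₁ = 0.869 × 450 → ξ₁ = 391.1 mol.
F balance: n_F = 0 + 1ξ₁ − 2ξ₂ = 172 → ξ₂ = (1·391.1 − 172)/2 = 109.5 mol.
Outlet amounts (n = n₀ + Σ ν·ξ):
  C: 450 − 1(391.1) = 58.95
  F: 0 + 1(391.1) − 2(109.5) = 172
  E: 0 + 2(109.5) = 219.1
Total out = 450 mol; y_E = 219.1 / 450 = 0.4868.

0.487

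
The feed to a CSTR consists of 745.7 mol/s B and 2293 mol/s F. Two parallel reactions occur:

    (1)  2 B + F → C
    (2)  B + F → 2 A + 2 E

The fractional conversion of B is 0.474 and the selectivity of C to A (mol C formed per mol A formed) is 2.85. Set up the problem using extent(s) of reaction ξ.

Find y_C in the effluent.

0.0586

Conversion of B: B consumed = 0.474 × 745.7 = 353.5 mol/s = 2ξ₁ + 1ξ₂.
Selectivity: 1ξ₁ / (2ξ₂) = 2.85 → ξ₁ = 5.7 ξ₂.
Substitute: (2·5.7 + 1) ξ₂ = 353.5 → ξ₂ = 28.5 mol/s, ξ₁ = 162.5 mol/s.
Outlet amounts (n = n₀ + Σ ν·ξ):
  B: 745.7 − 2(162.5) − 1(28.5) = 392.2
  F: 2293 − 1(162.5) − 1(28.5) = 2102
  C: 0 + 1(162.5) = 162.5
  A: 0 + 2(28.5) = 57.01
  E: 0 + 2(28.5) = 57.01
Total out = 2771 mol/s; y_C = 162.5 / 2771 = 0.05864.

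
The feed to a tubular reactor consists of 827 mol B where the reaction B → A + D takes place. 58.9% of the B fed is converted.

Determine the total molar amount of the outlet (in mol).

1310 mol

B reacted = 0.589 × 827 = 487.1 mol; ν_B = −1, so ξ = 487.1/1 = 487.1 mol.
Outlet amounts (n = n₀ + ν ξ):
  B: 827 − 1(487.1) = 339.9
  A: 0 + 1(487.1) = 487.1
  D: 0 + 1(487.1) = 487.1
Total out = 339.9 + 487.1 + 487.1 = 1314 mol.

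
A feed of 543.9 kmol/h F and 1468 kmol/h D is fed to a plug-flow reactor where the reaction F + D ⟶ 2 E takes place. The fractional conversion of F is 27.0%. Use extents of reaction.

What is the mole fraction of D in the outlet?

F reacted = 0.27 × 543.9 = 146.9 kmol/h; ν_F = −1, so ξ = 146.9/1 = 146.9 kmol/h.
Outlet amounts (n = n₀ + ν ξ):
  F: 543.9 − 1(146.9) = 397
  D: 1468 − 1(146.9) = 1321
  E: 0 + 2(146.9) = 293.7
Total out = 2012 kmol/h; y_D = 1321 / 2012 = 0.6567.

0.657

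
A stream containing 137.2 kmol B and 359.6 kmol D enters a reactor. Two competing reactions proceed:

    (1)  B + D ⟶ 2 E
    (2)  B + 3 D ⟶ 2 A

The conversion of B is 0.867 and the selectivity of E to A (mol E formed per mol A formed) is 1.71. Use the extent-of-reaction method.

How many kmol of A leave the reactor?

Conversion of B: B consumed = 0.867 × 137.2 = 119 kmol = 1ξ₁ + 1ξ₂.
Selectivity: 2ξ₁ / (2ξ₂) = 1.71 → ξ₁ = 1.71 ξ₂.
Substitute: (1·1.71 + 1) ξ₂ = 119 → ξ₂ = 43.89 kmol, ξ₁ = 75.06 kmol.
Outlet amounts (n = n₀ + Σ ν·ξ):
  B: 137.2 − 1(75.06) − 1(43.89) = 18.25
  D: 359.6 − 1(75.06) − 3(43.89) = 152.9
  E: 0 + 2(75.06) = 150.1
  A: 0 + 2(43.89) = 87.79

87.8 kmol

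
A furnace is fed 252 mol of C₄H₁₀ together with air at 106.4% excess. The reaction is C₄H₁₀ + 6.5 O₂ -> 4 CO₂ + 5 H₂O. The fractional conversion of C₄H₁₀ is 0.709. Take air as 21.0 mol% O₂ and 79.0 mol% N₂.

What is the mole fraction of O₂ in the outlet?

0.134

Stoichiometric O₂ = 6.5 × 252 = 1638 mol; O₂ fed = 1638 × 2.064 = 3381 mol.
N₂ fed = 3381 × 79/21 = 12720 mol.
Fuel reacted = 0.709 × 252 → ξ = 178.7 mol.
Outlet (n = n₀ + ν ξ):
  C₄H₁₀: 252 − 1(178.7) = 73.33
  O₂: 3381 − 6.5(178.7) = 2219
  N₂: 12720 (inert)
  CO₂: 0 + 4(178.7) = 714.7
  H₂O: 0 + 5(178.7) = 893.3
Total out = 16620 mol; y_O₂ = 2219 / 16620 = 0.1335.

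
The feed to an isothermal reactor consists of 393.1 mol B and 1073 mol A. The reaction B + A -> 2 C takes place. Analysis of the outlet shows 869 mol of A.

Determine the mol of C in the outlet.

For A: n = n₀ − 1ξ → 869 = 1073 − 1ξ, giving ξ = 204 mol.
Outlet amounts (n = n₀ + ν ξ):
  B: 393.1 − 1(204) = 189.1
  A: 1073 − 1(204) = 869
  C: 0 + 2(204) = 408

408 mol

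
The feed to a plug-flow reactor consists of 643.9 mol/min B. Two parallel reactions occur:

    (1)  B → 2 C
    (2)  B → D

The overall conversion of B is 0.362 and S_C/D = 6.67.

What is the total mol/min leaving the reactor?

823 mol/min

Conversion of B: B consumed = 0.362 × 643.9 = 233.1 mol/min = 1ξ₁ + 1ξ₂.
Selectivity: 2ξ₁ / (1ξ₂) = 6.67 → ξ₁ = 3.335 ξ₂.
Substitute: (1·3.335 + 1) ξ₂ = 233.1 → ξ₂ = 53.77 mol/min, ξ₁ = 179.3 mol/min.
Outlet amounts (n = n₀ + Σ ν·ξ):
  B: 643.9 − 1(179.3) − 1(53.77) = 410.8
  C: 0 + 2(179.3) = 358.6
  D: 0 + 1(53.77) = 53.77
Total out = 410.8 + 358.6 + 53.77 = 823.2 mol/min.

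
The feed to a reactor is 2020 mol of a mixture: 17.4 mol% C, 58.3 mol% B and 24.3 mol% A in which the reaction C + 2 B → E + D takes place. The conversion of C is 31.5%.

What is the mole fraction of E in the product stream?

C reacted = 0.315 × 351.5 = 110.7 mol; ν_C = −1, so ξ = 110.7/1 = 110.7 mol.
Outlet amounts (n = n₀ + ν ξ):
  C: 351.5 − 1(110.7) = 240.8
  B: 1178 − 2(110.7) = 956.2
  E: 0 + 1(110.7) = 110.7
  D: 0 + 1(110.7) = 110.7
  A: 490.9 (inert)
Total out = 1909 mol; y_E = 110.7 / 1909 = 0.05799.

0.058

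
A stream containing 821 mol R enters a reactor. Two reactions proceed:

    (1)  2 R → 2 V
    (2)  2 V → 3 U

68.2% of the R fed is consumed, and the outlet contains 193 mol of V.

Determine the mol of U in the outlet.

Conversion of R: R consumed = 2ξ₁ = 0.682 × 821 → ξ₁ = 280 mol.
V balance: n_V = 0 + 2ξ₁ − 2ξ₂ = 193 → ξ₂ = (2·280 − 193)/2 = 183.5 mol.
Outlet amounts (n = n₀ + Σ ν·ξ):
  R: 821 − 2(280) = 261.1
  V: 0 + 2(280) − 2(183.5) = 193
  U: 0 + 3(183.5) = 550.4

550 mol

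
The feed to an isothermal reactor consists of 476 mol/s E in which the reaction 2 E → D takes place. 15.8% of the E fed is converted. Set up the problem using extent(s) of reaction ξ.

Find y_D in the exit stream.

E reacted = 0.158 × 476 = 75.21 mol/s; ν_E = −2, so ξ = 75.21/2 = 37.6 mol/s.
Outlet amounts (n = n₀ + ν ξ):
  E: 476 − 2(37.6) = 400.8
  D: 0 + 1(37.6) = 37.6
Total out = 438.4 mol/s; y_D = 37.6 / 438.4 = 0.08578.

0.0858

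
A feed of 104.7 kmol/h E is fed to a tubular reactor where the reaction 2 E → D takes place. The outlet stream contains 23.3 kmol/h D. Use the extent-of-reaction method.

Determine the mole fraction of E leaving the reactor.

For D: n = n₀ + 1ξ → 23.3 = 0 + 1ξ, giving ξ = 23.3 kmol/h.
Outlet amounts (n = n₀ + ν ξ):
  E: 104.7 − 2(23.3) = 58.1
  D: 0 + 1(23.3) = 23.3
Total out = 81.4 kmol/h; y_E = 58.1 / 81.4 = 0.7138.

0.714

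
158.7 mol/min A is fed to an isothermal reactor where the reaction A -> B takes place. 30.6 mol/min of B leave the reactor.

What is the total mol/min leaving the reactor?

For B: n = n₀ + 1ξ → 30.6 = 0 + 1ξ, giving ξ = 30.6 mol/min.
Outlet amounts (n = n₀ + ν ξ):
  A: 158.7 − 1(30.6) = 128.1
  B: 0 + 1(30.6) = 30.6
Total out = 128.1 + 30.6 = 158.7 mol/min.

159 mol/min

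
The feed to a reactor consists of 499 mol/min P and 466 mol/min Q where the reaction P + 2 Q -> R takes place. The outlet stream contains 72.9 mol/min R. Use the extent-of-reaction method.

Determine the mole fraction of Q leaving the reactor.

For R: n = n₀ + 1ξ → 72.9 = 0 + 1ξ, giving ξ = 72.9 mol/min.
Outlet amounts (n = n₀ + ν ξ):
  P: 499 − 1(72.9) = 426.1
  Q: 466 − 2(72.9) = 320.2
  R: 0 + 1(72.9) = 72.9
Total out = 819.2 mol/min; y_Q = 320.2 / 819.2 = 0.3909.

0.391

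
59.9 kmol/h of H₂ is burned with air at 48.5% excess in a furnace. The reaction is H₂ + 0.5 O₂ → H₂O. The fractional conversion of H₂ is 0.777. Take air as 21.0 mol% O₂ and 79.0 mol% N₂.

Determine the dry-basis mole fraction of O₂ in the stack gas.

0.105

Stoichiometric O₂ = 0.5 × 59.9 = 29.95 kmol/h; O₂ fed = 29.95 × 1.485 = 44.48 kmol/h.
N₂ fed = 44.48 × 79/21 = 167.3 kmol/h.
Fuel reacted = 0.777 × 59.9 → ξ = 46.54 kmol/h.
Outlet (n = n₀ + ν ξ):
  H₂: 59.9 − 1(46.54) = 13.36
  O₂: 44.48 − 0.5(46.54) = 21.2
  N₂: 167.3 (inert)
  H₂O: 0 + 1(46.54) = 46.54
Dry total = 201.9 kmol/h; y_O₂ (dry) = 21.2 / 201.9 = 0.105.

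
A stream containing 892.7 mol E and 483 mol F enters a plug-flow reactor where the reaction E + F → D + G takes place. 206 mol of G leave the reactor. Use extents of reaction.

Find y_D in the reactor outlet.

0.15

For G: n = n₀ + 1ξ → 206 = 0 + 1ξ, giving ξ = 206 mol.
Outlet amounts (n = n₀ + ν ξ):
  E: 892.7 − 1(206) = 686.7
  F: 483 − 1(206) = 277
  D: 0 + 1(206) = 206
  G: 0 + 1(206) = 206
Total out = 1376 mol; y_D = 206 / 1376 = 0.1497.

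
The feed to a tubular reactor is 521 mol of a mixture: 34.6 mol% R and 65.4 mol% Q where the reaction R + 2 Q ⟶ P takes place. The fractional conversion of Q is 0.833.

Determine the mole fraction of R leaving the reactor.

Q reacted = 0.833 × 340.7 = 283.8 mol; ν_Q = −2, so ξ = 283.8/2 = 141.9 mol.
Outlet amounts (n = n₀ + ν ξ):
  R: 180.3 − 1(141.9) = 38.35
  Q: 340.7 − 2(141.9) = 56.9
  P: 0 + 1(141.9) = 141.9
Total out = 237.2 mol; y_R = 38.35 / 237.2 = 0.1617.

0.162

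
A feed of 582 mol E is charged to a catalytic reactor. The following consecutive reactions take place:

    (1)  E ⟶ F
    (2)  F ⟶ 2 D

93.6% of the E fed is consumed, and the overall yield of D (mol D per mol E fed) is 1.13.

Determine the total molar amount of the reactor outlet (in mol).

911 mol

Conversion of E: E consumed = 1ξ₁ = 0.936 × 582 → ξ₁ = 544.8 mol.
Yield of D: 2ξ₂ / 582 = 1.13 → ξ₂ = 328.8 mol.
Outlet amounts (n = n₀ + Σ ν·ξ):
  E: 582 − 1(544.8) = 37.25
  F: 0 + 1(544.8) − 1(328.8) = 215.9
  D: 0 + 2(328.8) = 657.7
Total out = 37.25 + 215.9 + 657.7 = 910.8 mol.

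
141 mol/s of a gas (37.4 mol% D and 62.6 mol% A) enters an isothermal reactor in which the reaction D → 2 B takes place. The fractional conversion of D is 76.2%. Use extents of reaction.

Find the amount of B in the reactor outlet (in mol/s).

D reacted = 0.762 × 52.73 = 40.18 mol/s; ν_D = −1, so ξ = 40.18/1 = 40.18 mol/s.
Outlet amounts (n = n₀ + ν ξ):
  D: 52.73 − 1(40.18) = 12.55
  B: 0 + 2(40.18) = 80.37
  A: 88.27 (inert)

80.4 mol/s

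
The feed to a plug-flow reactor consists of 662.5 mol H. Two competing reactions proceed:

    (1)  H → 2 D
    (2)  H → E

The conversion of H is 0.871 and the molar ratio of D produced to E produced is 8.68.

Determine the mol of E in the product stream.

Conversion of H: H consumed = 0.871 × 662.5 = 577 mol = 1ξ₁ + 1ξ₂.
Selectivity: 2ξ₁ / (1ξ₂) = 8.68 → ξ₁ = 4.34 ξ₂.
Substitute: (1·4.34 + 1) ξ₂ = 577 → ξ₂ = 108.1 mol, ξ₁ = 469 mol.
Outlet amounts (n = n₀ + Σ ν·ξ):
  H: 662.5 − 1(469) − 1(108.1) = 85.46
  D: 0 + 2(469) = 938
  E: 0 + 1(108.1) = 108.1

108 mol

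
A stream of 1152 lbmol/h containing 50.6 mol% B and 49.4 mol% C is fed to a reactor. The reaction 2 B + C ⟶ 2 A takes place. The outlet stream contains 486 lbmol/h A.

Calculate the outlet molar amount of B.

96.9 lbmol/h

For A: n = n₀ + 2ξ → 486 = 0 + 2ξ, giving ξ = 243 lbmol/h.
Outlet amounts (n = n₀ + ν ξ):
  B: 582.9 − 2(243) = 96.91
  C: 569.1 − 1(243) = 326.1
  A: 0 + 2(243) = 486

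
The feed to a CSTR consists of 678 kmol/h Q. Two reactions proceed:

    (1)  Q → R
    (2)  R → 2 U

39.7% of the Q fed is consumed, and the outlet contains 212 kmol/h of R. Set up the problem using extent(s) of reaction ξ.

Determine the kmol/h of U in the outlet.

114 kmol/h

Conversion of Q: Q consumed = 1ξ₁ = 0.397 × 678 → ξ₁ = 269.2 kmol/h.
R balance: n_R = 0 + 1ξ₁ − 1ξ₂ = 212 → ξ₂ = (1·269.2 − 212)/1 = 57.17 kmol/h.
Outlet amounts (n = n₀ + Σ ν·ξ):
  Q: 678 − 1(269.2) = 408.8
  R: 0 + 1(269.2) − 1(57.17) = 212
  U: 0 + 2(57.17) = 114.3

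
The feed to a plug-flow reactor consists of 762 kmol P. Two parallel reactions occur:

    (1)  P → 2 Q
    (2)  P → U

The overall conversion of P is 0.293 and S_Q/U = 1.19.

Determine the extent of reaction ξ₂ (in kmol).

ξ₂ = 140 kmol

Conversion of P: P consumed = 0.293 × 762 = 223.3 kmol = 1ξ₁ + 1ξ₂.
Selectivity: 2ξ₁ / (1ξ₂) = 1.19 → ξ₁ = 0.595 ξ₂.
Substitute: (1·0.595 + 1) ξ₂ = 223.3 → ξ₂ = 140 kmol, ξ₁ = 83.29 kmol.
Outlet amounts (n = n₀ + Σ ν·ξ):
  P: 762 − 1(83.29) − 1(140) = 538.7
  Q: 0 + 2(83.29) = 166.6
  U: 0 + 1(140) = 140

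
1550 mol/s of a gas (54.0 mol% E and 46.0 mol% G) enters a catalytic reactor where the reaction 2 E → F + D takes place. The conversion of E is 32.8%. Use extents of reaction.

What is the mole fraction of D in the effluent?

E reacted = 0.328 × 837 = 274.5 mol/s; ν_E = −2, so ξ = 274.5/2 = 137.3 mol/s.
Outlet amounts (n = n₀ + ν ξ):
  E: 837 − 2(137.3) = 562.5
  F: 0 + 1(137.3) = 137.3
  D: 0 + 1(137.3) = 137.3
  G: 713 (inert)
Total out = 1550 mol/s; y_D = 137.3 / 1550 = 0.08856.

0.0886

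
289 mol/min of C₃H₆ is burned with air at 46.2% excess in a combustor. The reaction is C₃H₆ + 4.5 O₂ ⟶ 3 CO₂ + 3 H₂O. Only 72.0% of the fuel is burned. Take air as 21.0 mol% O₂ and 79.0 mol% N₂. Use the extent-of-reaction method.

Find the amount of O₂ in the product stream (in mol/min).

965 mol/min

Stoichiometric O₂ = 4.5 × 289 = 1300 mol/min; O₂ fed = 1300 × 1.462 = 1901 mol/min.
N₂ fed = 1901 × 79/21 = 7153 mol/min.
Fuel reacted = 0.72 × 289 → ξ = 208.1 mol/min.
Outlet (n = n₀ + ν ξ):
  C₃H₆: 289 − 1(208.1) = 80.92
  O₂: 1901 − 4.5(208.1) = 965
  N₂: 7153 (inert)
  CO₂: 0 + 3(208.1) = 624.2
  H₂O: 0 + 3(208.1) = 624.2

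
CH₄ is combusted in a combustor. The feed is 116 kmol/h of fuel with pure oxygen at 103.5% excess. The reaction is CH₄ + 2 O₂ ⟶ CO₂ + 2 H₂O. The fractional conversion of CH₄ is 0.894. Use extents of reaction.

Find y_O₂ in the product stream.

0.45

Stoichiometric O₂ = 2 × 116 = 232 kmol/h; O₂ fed = 232 × 2.035 = 472.1 kmol/h.
Fuel reacted = 0.894 × 116 → ξ = 103.7 kmol/h.
Outlet (n = n₀ + ν ξ):
  CH₄: 116 − 1(103.7) = 12.3
  O₂: 472.1 − 2(103.7) = 264.7
  CO₂: 0 + 1(103.7) = 103.7
  H₂O: 0 + 2(103.7) = 207.4
Total out = 588.1 kmol/h; y_O₂ = 264.7 / 588.1 = 0.4501.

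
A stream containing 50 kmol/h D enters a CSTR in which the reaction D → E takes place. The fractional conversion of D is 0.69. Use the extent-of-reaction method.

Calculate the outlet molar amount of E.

34.5 kmol/h

D reacted = 0.69 × 50 = 34.5 kmol/h; ν_D = −1, so ξ = 34.5/1 = 34.5 kmol/h.
Outlet amounts (n = n₀ + ν ξ):
  D: 50 − 1(34.5) = 15.5
  E: 0 + 1(34.5) = 34.5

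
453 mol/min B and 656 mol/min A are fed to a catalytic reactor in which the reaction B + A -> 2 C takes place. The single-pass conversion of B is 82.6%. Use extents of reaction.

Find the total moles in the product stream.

B reacted = 0.826 × 453 = 374.2 mol/min; ν_B = −1, so ξ = 374.2/1 = 374.2 mol/min.
Outlet amounts (n = n₀ + ν ξ):
  B: 453 − 1(374.2) = 78.82
  A: 656 − 1(374.2) = 281.8
  C: 0 + 2(374.2) = 748.4
Total out = 78.82 + 281.8 + 748.4 = 1109 mol/min.

1110 mol/min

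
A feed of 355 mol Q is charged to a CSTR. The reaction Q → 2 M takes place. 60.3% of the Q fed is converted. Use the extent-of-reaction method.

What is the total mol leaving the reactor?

Q reacted = 0.603 × 355 = 214.1 mol; ν_Q = −1, so ξ = 214.1/1 = 214.1 mol.
Outlet amounts (n = n₀ + ν ξ):
  Q: 355 − 1(214.1) = 140.9
  M: 0 + 2(214.1) = 428.1
Total out = 140.9 + 428.1 = 569.1 mol.

569 mol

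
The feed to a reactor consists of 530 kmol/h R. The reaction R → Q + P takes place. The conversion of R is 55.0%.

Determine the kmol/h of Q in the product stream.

292 kmol/h

R reacted = 0.55 × 530 = 291.5 kmol/h; ν_R = −1, so ξ = 291.5/1 = 291.5 kmol/h.
Outlet amounts (n = n₀ + ν ξ):
  R: 530 − 1(291.5) = 238.5
  Q: 0 + 1(291.5) = 291.5
  P: 0 + 1(291.5) = 291.5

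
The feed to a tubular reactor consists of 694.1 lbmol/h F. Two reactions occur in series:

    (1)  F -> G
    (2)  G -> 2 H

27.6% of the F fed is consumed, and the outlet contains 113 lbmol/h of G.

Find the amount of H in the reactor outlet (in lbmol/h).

157 lbmol/h

Conversion of F: F consumed = 1ξ₁ = 0.276 × 694.1 → ξ₁ = 191.6 lbmol/h.
G balance: n_G = 0 + 1ξ₁ − 1ξ₂ = 113 → ξ₂ = (1·191.6 − 113)/1 = 78.57 lbmol/h.
Outlet amounts (n = n₀ + Σ ν·ξ):
  F: 694.1 − 1(191.6) = 502.5
  G: 0 + 1(191.6) − 1(78.57) = 113
  H: 0 + 2(78.57) = 157.1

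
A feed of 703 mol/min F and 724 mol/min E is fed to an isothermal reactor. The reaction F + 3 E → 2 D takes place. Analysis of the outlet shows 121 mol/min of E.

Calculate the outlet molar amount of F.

502 mol/min

For E: n = n₀ − 3ξ → 121 = 724 − 3ξ, giving ξ = 201 mol/min.
Outlet amounts (n = n₀ + ν ξ):
  F: 703 − 1(201) = 502
  E: 724 − 3(201) = 121
  D: 0 + 2(201) = 402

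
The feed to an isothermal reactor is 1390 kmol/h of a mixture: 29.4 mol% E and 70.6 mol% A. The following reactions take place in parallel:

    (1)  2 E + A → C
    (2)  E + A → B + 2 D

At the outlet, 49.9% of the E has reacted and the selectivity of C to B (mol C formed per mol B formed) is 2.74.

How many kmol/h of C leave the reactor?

86.2 kmol/h

Conversion of E: E consumed = 0.499 × 408.7 = 203.9 kmol/h = 2ξ₁ + 1ξ₂.
Selectivity: 1ξ₁ / (1ξ₂) = 2.74 → ξ₁ = 2.74 ξ₂.
Substitute: (2·2.74 + 1) ξ₂ = 203.9 → ξ₂ = 31.47 kmol/h, ξ₁ = 86.23 kmol/h.
Outlet amounts (n = n₀ + Σ ν·ξ):
  E: 408.7 − 2(86.23) − 1(31.47) = 204.7
  A: 981.3 − 1(86.23) − 1(31.47) = 863.6
  C: 0 + 1(86.23) = 86.23
  B: 0 + 1(31.47) = 31.47
  D: 0 + 2(31.47) = 62.94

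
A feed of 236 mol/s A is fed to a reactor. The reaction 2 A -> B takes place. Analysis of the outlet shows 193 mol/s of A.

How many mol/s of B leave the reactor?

21.5 mol/s

For A: n = n₀ − 2ξ → 193 = 236 − 2ξ, giving ξ = 21.5 mol/s.
Outlet amounts (n = n₀ + ν ξ):
  A: 236 − 2(21.5) = 193
  B: 0 + 1(21.5) = 21.5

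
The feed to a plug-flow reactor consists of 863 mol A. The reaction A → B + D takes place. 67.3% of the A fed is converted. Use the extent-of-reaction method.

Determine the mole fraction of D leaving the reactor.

0.402

A reacted = 0.673 × 863 = 580.8 mol; ν_A = −1, so ξ = 580.8/1 = 580.8 mol.
Outlet amounts (n = n₀ + ν ξ):
  A: 863 − 1(580.8) = 282.2
  B: 0 + 1(580.8) = 580.8
  D: 0 + 1(580.8) = 580.8
Total out = 1444 mol; y_D = 580.8 / 1444 = 0.4023.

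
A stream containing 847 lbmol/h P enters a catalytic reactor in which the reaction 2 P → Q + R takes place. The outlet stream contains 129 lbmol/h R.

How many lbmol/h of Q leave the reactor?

129 lbmol/h

For R: n = n₀ + 1ξ → 129 = 0 + 1ξ, giving ξ = 129 lbmol/h.
Outlet amounts (n = n₀ + ν ξ):
  P: 847 − 2(129) = 589
  Q: 0 + 1(129) = 129
  R: 0 + 1(129) = 129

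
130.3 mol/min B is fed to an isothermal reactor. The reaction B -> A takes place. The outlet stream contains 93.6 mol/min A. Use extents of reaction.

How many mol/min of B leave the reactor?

36.7 mol/min

For A: n = n₀ + 1ξ → 93.6 = 0 + 1ξ, giving ξ = 93.6 mol/min.
Outlet amounts (n = n₀ + ν ξ):
  B: 130.3 − 1(93.6) = 36.7
  A: 0 + 1(93.6) = 93.6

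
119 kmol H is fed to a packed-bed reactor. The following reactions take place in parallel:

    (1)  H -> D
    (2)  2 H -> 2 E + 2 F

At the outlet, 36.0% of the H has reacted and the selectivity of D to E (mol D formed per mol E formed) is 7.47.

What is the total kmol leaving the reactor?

Conversion of H: H consumed = 0.36 × 119 = 42.84 kmol = 1ξ₁ + 2ξ₂.
Selectivity: 1ξ₁ / (2ξ₂) = 7.47 → ξ₁ = 14.94 ξ₂.
Substitute: (1·14.94 + 2) ξ₂ = 42.84 → ξ₂ = 2.529 kmol, ξ₁ = 37.78 kmol.
Outlet amounts (n = n₀ + Σ ν·ξ):
  H: 119 − 1(37.78) − 2(2.529) = 76.16
  D: 0 + 1(37.78) = 37.78
  E: 0 + 2(2.529) = 5.058
  F: 0 + 2(2.529) = 5.058
Total out = 76.16 + 37.78 + 5.058 + 5.058 = 124.1 kmol.

124 kmol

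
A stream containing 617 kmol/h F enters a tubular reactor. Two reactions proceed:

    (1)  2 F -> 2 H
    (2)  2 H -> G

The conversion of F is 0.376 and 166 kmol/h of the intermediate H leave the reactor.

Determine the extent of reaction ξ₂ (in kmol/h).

ξ₂ = 33 kmol/h

Conversion of F: F consumed = 2ξ₁ = 0.376 × 617 → ξ₁ = 116 kmol/h.
H balance: n_H = 0 + 2ξ₁ − 2ξ₂ = 166 → ξ₂ = (2·116 − 166)/2 = 33 kmol/h.
Outlet amounts (n = n₀ + Σ ν·ξ):
  F: 617 − 2(116) = 385
  H: 0 + 2(116) − 2(33) = 166
  G: 0 + 1(33) = 33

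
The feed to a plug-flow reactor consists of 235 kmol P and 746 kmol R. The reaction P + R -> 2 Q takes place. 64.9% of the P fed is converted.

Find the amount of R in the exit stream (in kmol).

593 kmol

P reacted = 0.649 × 235 = 152.5 kmol; ν_P = −1, so ξ = 152.5/1 = 152.5 kmol.
Outlet amounts (n = n₀ + ν ξ):
  P: 235 − 1(152.5) = 82.48
  R: 746 − 1(152.5) = 593.5
  Q: 0 + 2(152.5) = 305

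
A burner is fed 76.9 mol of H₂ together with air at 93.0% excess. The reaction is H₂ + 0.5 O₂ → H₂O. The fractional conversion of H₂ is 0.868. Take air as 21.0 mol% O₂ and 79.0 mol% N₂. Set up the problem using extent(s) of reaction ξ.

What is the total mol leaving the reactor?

397 mol

Stoichiometric O₂ = 0.5 × 76.9 = 38.45 mol; O₂ fed = 38.45 × 1.930 = 74.21 mol.
N₂ fed = 74.21 × 79/21 = 279.2 mol.
Fuel reacted = 0.868 × 76.9 → ξ = 66.75 mol.
Outlet (n = n₀ + ν ξ):
  H₂: 76.9 − 1(66.75) = 10.15
  O₂: 74.21 − 0.5(66.75) = 40.83
  N₂: 279.2 (inert)
  H₂O: 0 + 1(66.75) = 66.75
Total out = 10.15 + 40.83 + 279.2 + 66.75 = 396.9 mol.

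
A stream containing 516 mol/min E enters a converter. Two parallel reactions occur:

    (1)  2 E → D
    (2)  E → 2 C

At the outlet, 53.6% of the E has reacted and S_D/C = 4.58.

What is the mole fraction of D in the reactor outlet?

0.328

Conversion of E: E consumed = 0.536 × 516 = 276.6 mol/min = 2ξ₁ + 1ξ₂.
Selectivity: 1ξ₁ / (2ξ₂) = 4.58 → ξ₁ = 9.16 ξ₂.
Substitute: (2·9.16 + 1) ξ₂ = 276.6 → ξ₂ = 14.32 mol/min, ξ₁ = 131.1 mol/min.
Outlet amounts (n = n₀ + Σ ν·ξ):
  E: 516 − 2(131.1) − 1(14.32) = 239.4
  D: 0 + 1(131.1) = 131.1
  C: 0 + 2(14.32) = 28.63
Total out = 399.2 mol/min; y_D = 131.1 / 399.2 = 0.3285.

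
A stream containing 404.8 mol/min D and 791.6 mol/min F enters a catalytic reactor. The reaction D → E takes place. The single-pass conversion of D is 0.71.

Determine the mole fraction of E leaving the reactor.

D reacted = 0.71 × 404.8 = 287.4 mol/min; ν_D = −1, so ξ = 287.4/1 = 287.4 mol/min.
Outlet amounts (n = n₀ + ν ξ):
  D: 404.8 − 1(287.4) = 117.4
  E: 0 + 1(287.4) = 287.4
  F: 791.6 (inert)
Total out = 1196 mol/min; y_E = 287.4 / 1196 = 0.2402.

0.24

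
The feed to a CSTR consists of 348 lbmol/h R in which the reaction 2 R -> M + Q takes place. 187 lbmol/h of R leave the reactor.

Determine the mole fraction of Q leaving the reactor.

For R: n = n₀ − 2ξ → 187 = 348 − 2ξ, giving ξ = 80.5 lbmol/h.
Outlet amounts (n = n₀ + ν ξ):
  R: 348 − 2(80.5) = 187
  M: 0 + 1(80.5) = 80.5
  Q: 0 + 1(80.5) = 80.5
Total out = 348 lbmol/h; y_Q = 80.5 / 348 = 0.2313.

0.231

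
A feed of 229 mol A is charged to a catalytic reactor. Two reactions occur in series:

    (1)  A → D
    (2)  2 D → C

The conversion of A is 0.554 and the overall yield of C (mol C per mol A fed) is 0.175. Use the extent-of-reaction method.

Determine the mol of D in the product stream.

46.7 mol

Conversion of A: A consumed = 1ξ₁ = 0.554 × 229 → ξ₁ = 126.9 mol.
Yield of C: 1ξ₂ / 229 = 0.175 → ξ₂ = 40.07 mol.
Outlet amounts (n = n₀ + Σ ν·ξ):
  A: 229 − 1(126.9) = 102.1
  D: 0 + 1(126.9) − 2(40.07) = 46.72
  C: 0 + 1(40.07) = 40.07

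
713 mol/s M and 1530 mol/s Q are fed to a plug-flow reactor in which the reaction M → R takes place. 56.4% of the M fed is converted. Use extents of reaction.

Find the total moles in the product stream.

2240 mol/s

M reacted = 0.564 × 713 = 402.1 mol/s; ν_M = −1, so ξ = 402.1/1 = 402.1 mol/s.
Outlet amounts (n = n₀ + ν ξ):
  M: 713 − 1(402.1) = 310.9
  R: 0 + 1(402.1) = 402.1
  Q: 1530 (inert)
Total out = 310.9 + 402.1 + 1530 = 2243 mol/s.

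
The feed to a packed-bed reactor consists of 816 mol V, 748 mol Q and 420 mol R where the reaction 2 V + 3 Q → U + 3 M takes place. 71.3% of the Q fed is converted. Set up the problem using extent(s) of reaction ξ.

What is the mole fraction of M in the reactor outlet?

Q reacted = 0.713 × 748 = 533.3 mol; ν_Q = −3, so ξ = 533.3/3 = 177.8 mol.
Outlet amounts (n = n₀ + ν ξ):
  V: 816 − 2(177.8) = 460.5
  Q: 748 − 3(177.8) = 214.7
  U: 0 + 1(177.8) = 177.8
  M: 0 + 3(177.8) = 533.3
  R: 420 (inert)
Total out = 1806 mol; y_M = 533.3 / 1806 = 0.2953.

0.295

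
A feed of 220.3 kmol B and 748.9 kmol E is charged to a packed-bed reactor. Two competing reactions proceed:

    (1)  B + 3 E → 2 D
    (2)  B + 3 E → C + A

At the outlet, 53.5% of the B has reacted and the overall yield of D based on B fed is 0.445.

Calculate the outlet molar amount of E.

395 kmol

Yield of D: 2ξ₁ / 220.3 = 0.445 → ξ₁ = 49.02 kmol.
Conversion of B: 1ξ₁ + 1ξ₂ = 0.535 × 220.3 = 117.9 → ξ₂ = 68.84 kmol.
Outlet amounts (n = n₀ + Σ ν·ξ):
  B: 220.3 − 1(49.02) − 1(68.84) = 102.4
  E: 748.9 − 3(49.02) − 3(68.84) = 395.3
  D: 0 + 2(49.02) = 98.03
  C: 0 + 1(68.84) = 68.84
  A: 0 + 1(68.84) = 68.84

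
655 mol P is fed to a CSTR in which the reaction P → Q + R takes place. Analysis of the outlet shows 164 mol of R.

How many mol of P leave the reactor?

For R: n = n₀ + 1ξ → 164 = 0 + 1ξ, giving ξ = 164 mol.
Outlet amounts (n = n₀ + ν ξ):
  P: 655 − 1(164) = 491
  Q: 0 + 1(164) = 164
  R: 0 + 1(164) = 164

491 mol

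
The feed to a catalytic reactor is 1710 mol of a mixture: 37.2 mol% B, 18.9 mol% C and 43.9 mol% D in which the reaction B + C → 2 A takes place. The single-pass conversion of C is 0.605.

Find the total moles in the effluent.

1710 mol

C reacted = 0.605 × 323.2 = 195.5 mol; ν_C = −1, so ξ = 195.5/1 = 195.5 mol.
Outlet amounts (n = n₀ + ν ξ):
  B: 636.1 − 1(195.5) = 440.6
  C: 323.2 − 1(195.5) = 127.7
  A: 0 + 2(195.5) = 391.1
  D: 750.7 (inert)
Total out = 440.6 + 127.7 + 391.1 + 750.7 = 1710 mol.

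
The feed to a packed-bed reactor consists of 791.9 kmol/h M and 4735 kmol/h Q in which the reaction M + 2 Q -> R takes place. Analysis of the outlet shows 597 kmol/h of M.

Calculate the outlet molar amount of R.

195 kmol/h

For M: n = n₀ − 1ξ → 597 = 791.9 − 1ξ, giving ξ = 194.9 kmol/h.
Outlet amounts (n = n₀ + ν ξ):
  M: 791.9 − 1(194.9) = 597
  Q: 4735 − 2(194.9) = 4345
  R: 0 + 1(194.9) = 194.9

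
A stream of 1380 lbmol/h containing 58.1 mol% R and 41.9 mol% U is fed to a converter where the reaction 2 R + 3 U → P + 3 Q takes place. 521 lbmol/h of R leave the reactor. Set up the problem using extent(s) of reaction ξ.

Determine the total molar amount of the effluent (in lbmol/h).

For R: n = n₀ − 2ξ → 521 = 801.8 − 2ξ, giving ξ = 140.4 lbmol/h.
Outlet amounts (n = n₀ + ν ξ):
  R: 801.8 − 2(140.4) = 521
  U: 578.2 − 3(140.4) = 157.1
  P: 0 + 1(140.4) = 140.4
  Q: 0 + 3(140.4) = 421.2
Total out = 521 + 157.1 + 140.4 + 421.2 = 1240 lbmol/h.

1240 lbmol/h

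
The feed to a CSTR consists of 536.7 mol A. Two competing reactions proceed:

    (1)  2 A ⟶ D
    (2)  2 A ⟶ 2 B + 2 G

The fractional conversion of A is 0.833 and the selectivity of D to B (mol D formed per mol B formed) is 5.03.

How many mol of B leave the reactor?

40.4 mol

Conversion of A: A consumed = 0.833 × 536.7 = 447.1 mol = 2ξ₁ + 2ξ₂.
Selectivity: 1ξ₁ / (2ξ₂) = 5.03 → ξ₁ = 10.06 ξ₂.
Substitute: (2·10.06 + 2) ξ₂ = 447.1 → ξ₂ = 20.21 mol, ξ₁ = 203.3 mol.
Outlet amounts (n = n₀ + Σ ν·ξ):
  A: 536.7 − 2(203.3) − 2(20.21) = 89.63
  D: 0 + 1(203.3) = 203.3
  B: 0 + 2(20.21) = 40.42
  G: 0 + 2(20.21) = 40.42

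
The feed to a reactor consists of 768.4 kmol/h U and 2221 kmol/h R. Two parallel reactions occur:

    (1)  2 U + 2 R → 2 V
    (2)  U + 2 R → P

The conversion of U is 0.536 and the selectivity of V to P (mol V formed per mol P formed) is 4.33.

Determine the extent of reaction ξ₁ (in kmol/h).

Conversion of U: U consumed = 0.536 × 768.4 = 411.9 kmol/h = 2ξ₁ + 1ξ₂.
Selectivity: 2ξ₁ / (1ξ₂) = 4.33 → ξ₁ = 2.165 ξ₂.
Substitute: (2·2.165 + 1) ξ₂ = 411.9 → ξ₂ = 77.27 kmol/h, ξ₁ = 167.3 kmol/h.
Outlet amounts (n = n₀ + Σ ν·ξ):
  U: 768.4 − 2(167.3) − 1(77.27) = 356.5
  R: 2221 − 2(167.3) − 2(77.27) = 1732
  V: 0 + 2(167.3) = 334.6
  P: 0 + 1(77.27) = 77.27

ξ₁ = 167 kmol/h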